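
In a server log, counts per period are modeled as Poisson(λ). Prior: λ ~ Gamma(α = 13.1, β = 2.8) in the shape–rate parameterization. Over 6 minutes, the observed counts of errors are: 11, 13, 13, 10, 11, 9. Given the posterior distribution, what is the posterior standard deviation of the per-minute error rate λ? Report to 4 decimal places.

1.0170

With a Gamma(shape α, rate β) prior, the Poisson likelihood is conjugate: the posterior is Gamma(α + ΣXᵢ, β + n).
Sum of counts S = 67 over n = 6 minutes.
Posterior: Gamma(α+S, β+n) = Gamma(13.1+67, 2.8+6) = Gamma(80.1, 8.8).
SD = √α/β = √80.1/8.8 = 1.0170.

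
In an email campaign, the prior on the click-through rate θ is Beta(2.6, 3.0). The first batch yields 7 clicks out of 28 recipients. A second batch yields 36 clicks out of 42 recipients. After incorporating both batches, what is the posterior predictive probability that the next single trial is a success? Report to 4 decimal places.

0.6032

The Beta prior is conjugate to a Binomial/Bernoulli likelihood; the update adds successes to α and failures to β.
After batch 1: Beta(2.6+7, 3.0+21) = Beta(9.6, 24.0).
After batch 2: Beta(9.6+36, 24.0+6) = Beta(45.6, 30.0).
For a single future Bernoulli trial, P(success | data) = α/(α+β) = 0.6032.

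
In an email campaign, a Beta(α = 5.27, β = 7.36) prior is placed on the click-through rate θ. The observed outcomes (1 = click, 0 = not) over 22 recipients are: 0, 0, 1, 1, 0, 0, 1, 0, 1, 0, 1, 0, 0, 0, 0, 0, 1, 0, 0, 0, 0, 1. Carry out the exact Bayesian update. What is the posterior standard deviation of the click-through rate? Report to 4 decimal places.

The Beta prior is conjugate to a Binomial/Bernoulli likelihood; the update adds successes to α and failures to β.
Posterior: Beta(α+k, β+n−k) = Beta(5.27+7, 7.36+15) = Beta(12.27, 22.36).
Var = αβ/((α+β)²(α+β+1)) = 12.27·22.36/(34.63²·35.63) = 0.00642089; SD = √0.00642089 = 0.0801.

0.0801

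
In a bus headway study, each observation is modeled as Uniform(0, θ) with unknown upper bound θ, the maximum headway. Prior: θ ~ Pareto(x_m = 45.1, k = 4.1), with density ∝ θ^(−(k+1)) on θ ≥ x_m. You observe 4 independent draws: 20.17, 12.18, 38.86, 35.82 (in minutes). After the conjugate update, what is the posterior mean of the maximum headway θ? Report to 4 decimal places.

51.4521

A Pareto(scale x_m, shape k) prior on the upper bound θ of Uniform(0, θ) is conjugate: posterior is Pareto(max(x_m, max xᵢ), k + n).
Sample maximum = 38.86; prior scale x_m = 45.1 → posterior scale = max = 45.10.
Posterior shape = 4.1 + 4 = 8.1.
E[θ|data] = k·x_m/(k−1) = 8.1·45.10/7.1 = 51.4521.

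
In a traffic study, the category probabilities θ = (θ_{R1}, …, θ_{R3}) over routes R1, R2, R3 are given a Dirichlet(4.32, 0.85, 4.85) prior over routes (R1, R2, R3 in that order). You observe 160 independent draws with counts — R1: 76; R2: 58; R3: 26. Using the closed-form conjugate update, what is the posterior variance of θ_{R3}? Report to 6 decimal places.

The Dirichlet prior is conjugate to the Multinomial likelihood: each posterior αⱼ = prior αⱼ + observed count nⱼ.
Posterior concentration: (80.32, 58.85, 30.85), total = 170.02.
Var[θ_j] = α_j(Σα−α_j)/((Σα)²(Σα+1)) = 30.85·139.17/(170.02²·171.02) = 0.000868.

0.000868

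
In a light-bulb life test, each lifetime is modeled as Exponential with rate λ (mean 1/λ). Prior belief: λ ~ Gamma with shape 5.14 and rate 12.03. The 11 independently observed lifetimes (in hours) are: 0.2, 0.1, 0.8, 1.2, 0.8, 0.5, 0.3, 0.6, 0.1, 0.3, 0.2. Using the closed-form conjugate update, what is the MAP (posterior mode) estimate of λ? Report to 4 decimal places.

0.8838

With a Gamma(shape α, rate β) prior on the exponential rate λ, the posterior after n observations with total T = Σxᵢ is Gamma(α+n, β+T).
Sum of observations T = 5.1 hours; n = 11.
Posterior: Gamma(5.14+11, 12.03+5.1) = Gamma(16.14, 17.13).
Mode = (α−1)/β = 0.8838.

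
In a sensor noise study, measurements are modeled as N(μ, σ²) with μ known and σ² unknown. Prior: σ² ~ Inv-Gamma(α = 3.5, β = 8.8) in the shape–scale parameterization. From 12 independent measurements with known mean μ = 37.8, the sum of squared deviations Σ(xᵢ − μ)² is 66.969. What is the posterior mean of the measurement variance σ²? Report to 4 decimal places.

4.9746

With known mean μ and an Inverse-Gamma(α, β) prior on σ², the Normal likelihood is conjugate: posterior is Inv-Gamma(α + n/2, β + Σ(xᵢ−μ)²/2).
Posterior: Inv-Gamma(3.5 + 12/2, 8.8 + 66.969/2) = Inv-Gamma(9.50, 42.2845).
E[σ²|data] = β/(α−1) = 42.2845/8.50 = 4.9746.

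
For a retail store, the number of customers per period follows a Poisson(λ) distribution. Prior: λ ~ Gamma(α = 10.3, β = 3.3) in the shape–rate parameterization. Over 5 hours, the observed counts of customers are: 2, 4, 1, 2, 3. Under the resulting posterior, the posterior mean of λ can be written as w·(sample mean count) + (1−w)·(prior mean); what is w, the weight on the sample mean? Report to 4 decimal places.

With a Gamma(shape α, rate β) prior, the Poisson likelihood is conjugate: the posterior is Gamma(α + ΣXᵢ, β + n).
Posterior mean = (α₀+S)/(β₀+n) = [n/(β₀+n)]·(S/n) + [β₀/(β₀+n)]·(α₀/β₀), so only n and β₀ enter the weight.
Weight on data w = n/(β₀+n) = 5/(3.3+5) = 5/8.3 = 0.6024.

0.6024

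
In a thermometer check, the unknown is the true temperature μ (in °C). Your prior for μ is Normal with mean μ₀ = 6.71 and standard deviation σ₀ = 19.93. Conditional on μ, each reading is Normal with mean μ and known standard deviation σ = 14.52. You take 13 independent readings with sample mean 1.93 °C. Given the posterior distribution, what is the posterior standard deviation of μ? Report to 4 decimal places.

For Normal data with known variance σ², a Normal(μ₀, σ₀²) prior on μ is conjugate. Posterior precision = 1/σ₀² + n/σ²; posterior mean is the precision-weighted average of μ₀ and x̄.
σ₀² = 19.93² = 397.2049, σ² = 14.52² = 210.8304; σ² + n·σ₀² = 210.8304 + 13·397.2049 = 5374.4941.
Posterior precision = 1/σ₀² + n/σ² = 1/397.2049 + 13/210.8304 = (σ² + n·σ₀²)/(σ₀²σ²) = 5374.4941/(397.2049·210.8304); posterior variance σₙ² = σ₀²σ²/(σ² + n·σ₀²) = 397.2049·210.8304/5374.4941 = 15.581535.
Posterior SD = √σₙ² = √(397.2049·210.8304/5374.4941) = 3.9473.

3.9473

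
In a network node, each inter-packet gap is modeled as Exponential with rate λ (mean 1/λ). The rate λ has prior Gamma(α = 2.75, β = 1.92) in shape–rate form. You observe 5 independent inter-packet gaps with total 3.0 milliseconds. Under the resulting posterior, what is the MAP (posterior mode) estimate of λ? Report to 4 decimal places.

1.3720

With a Gamma(shape α, rate β) prior on the exponential rate λ, the posterior after n observations with total T = Σxᵢ is Gamma(α+n, β+T).
Posterior: Gamma(2.75+5, 1.92+3.0) = Gamma(7.75, 4.92).
Mode = (α−1)/β = 1.3720.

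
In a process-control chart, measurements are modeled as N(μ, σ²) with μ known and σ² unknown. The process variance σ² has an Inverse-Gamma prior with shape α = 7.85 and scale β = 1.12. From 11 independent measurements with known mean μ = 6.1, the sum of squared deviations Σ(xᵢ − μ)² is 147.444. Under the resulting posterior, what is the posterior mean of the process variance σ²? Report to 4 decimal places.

6.0601

With known mean μ and an Inverse-Gamma(α, β) prior on σ², the Normal likelihood is conjugate: posterior is Inv-Gamma(α + n/2, β + Σ(xᵢ−μ)²/2).
Posterior: Inv-Gamma(7.85 + 11/2, 1.12 + 147.444/2) = Inv-Gamma(13.35, 74.8420).
E[σ²|data] = β/(α−1) = 74.8420/12.35 = 6.0601.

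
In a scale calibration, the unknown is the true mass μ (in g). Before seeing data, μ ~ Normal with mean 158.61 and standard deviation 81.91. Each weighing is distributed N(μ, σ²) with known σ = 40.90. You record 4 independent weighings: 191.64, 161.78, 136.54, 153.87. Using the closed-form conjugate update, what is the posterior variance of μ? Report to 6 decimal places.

For Normal data with known variance σ², a Normal(μ₀, σ₀²) prior on μ is conjugate. Posterior precision = 1/σ₀² + n/σ²; posterior mean is the precision-weighted average of μ₀ and x̄.
σ₀² = 81.91² = 6709.2481, σ² = 40.90² = 1672.81; σ² + n·σ₀² = 1672.81 + 4·6709.2481 = 28509.8024.
Posterior precision = 1/σ₀² + n/σ² = 1/6709.2481 + 4/1672.81 = (σ² + n·σ₀²)/(σ₀²σ²) = 28509.8024/(6709.2481·1672.81); posterior variance σₙ² = σ₀²σ²/(σ² + n·σ₀²) = 6709.2481·1672.81/28509.8024 = 393.664507.

393.664507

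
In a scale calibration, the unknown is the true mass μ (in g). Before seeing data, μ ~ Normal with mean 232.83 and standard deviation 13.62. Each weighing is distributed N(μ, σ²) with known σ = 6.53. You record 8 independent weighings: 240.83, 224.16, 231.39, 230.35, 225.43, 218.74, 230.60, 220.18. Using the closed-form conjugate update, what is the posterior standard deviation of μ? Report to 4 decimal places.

2.2762

For Normal data with known variance σ², a Normal(μ₀, σ₀²) prior on μ is conjugate. Posterior precision = 1/σ₀² + n/σ²; posterior mean is the precision-weighted average of μ₀ and x̄.
σ₀² = 13.62² = 185.5044, σ² = 6.53² = 42.6409; σ² + n·σ₀² = 42.6409 + 8·185.5044 = 1526.6761.
Posterior precision = 1/σ₀² + n/σ² = 1/185.5044 + 8/42.6409 = (σ² + n·σ₀²)/(σ₀²σ²) = 1526.6761/(185.5044·42.6409); posterior variance σₙ² = σ₀²σ²/(σ² + n·σ₀²) = 185.5044·42.6409/1526.6761 = 5.181240.
Posterior SD = √σₙ² = √(185.5044·42.6409/1526.6761) = 2.2762.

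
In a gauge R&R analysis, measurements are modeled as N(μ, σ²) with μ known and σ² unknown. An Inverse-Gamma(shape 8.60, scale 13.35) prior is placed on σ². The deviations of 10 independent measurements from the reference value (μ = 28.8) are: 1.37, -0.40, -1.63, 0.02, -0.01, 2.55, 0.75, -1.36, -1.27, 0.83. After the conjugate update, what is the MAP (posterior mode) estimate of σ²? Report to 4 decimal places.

1.4593

With known mean μ and an Inverse-Gamma(α, β) prior on σ², the Normal likelihood is conjugate: posterior is Inv-Gamma(α + n/2, β + Σ(xᵢ−μ)²/2).
Σ(xᵢ−μ)² = (1.37)² + (-0.40)² + (-1.63)² + (0.02)² + (-0.01)² + (2.55)² + (0.75)² + (-1.36)² + (-1.27)² + (0.83)² = 15.9107.
Posterior: Inv-Gamma(8.60 + 10/2, 13.35 + 15.9107/2) = Inv-Gamma(13.60, 21.30535).
Mode = β/(α+1) = 21.30535/14.60 = 1.4593.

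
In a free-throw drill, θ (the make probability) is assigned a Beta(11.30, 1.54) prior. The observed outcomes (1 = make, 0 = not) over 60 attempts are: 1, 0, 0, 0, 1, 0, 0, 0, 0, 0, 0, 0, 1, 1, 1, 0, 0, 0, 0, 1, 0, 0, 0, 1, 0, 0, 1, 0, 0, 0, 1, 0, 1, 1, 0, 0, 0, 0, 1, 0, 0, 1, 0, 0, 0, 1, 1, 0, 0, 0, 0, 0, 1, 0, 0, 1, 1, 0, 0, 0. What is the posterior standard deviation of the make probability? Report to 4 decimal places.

0.0571

The Beta prior is conjugate to a Binomial/Bernoulli likelihood; the update adds successes to α and failures to β.
Posterior: Beta(α+k, β+n−k) = Beta(11.30+18, 1.54+42) = Beta(29.30, 43.54).
Var = αβ/((α+β)²(α+β+1)) = 29.30·43.54/(72.84²·73.84) = 0.00325630; SD = √0.00325630 = 0.0571.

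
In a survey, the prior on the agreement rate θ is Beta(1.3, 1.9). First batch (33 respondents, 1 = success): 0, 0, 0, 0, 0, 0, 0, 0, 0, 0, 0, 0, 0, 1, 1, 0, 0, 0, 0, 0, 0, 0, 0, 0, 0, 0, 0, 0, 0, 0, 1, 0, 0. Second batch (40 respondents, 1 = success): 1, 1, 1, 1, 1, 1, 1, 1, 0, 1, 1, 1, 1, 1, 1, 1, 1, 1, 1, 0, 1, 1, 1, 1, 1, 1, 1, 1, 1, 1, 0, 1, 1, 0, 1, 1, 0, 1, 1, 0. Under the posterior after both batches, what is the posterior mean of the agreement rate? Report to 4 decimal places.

0.5026

The Beta prior is conjugate to a Binomial/Bernoulli likelihood; the update adds successes to α and failures to β.
After batch 1: Beta(1.3+3, 1.9+30) = Beta(4.3, 31.9).
After batch 2: Beta(4.3+34, 31.9+6) = Beta(38.3, 37.9).
Posterior mean = α/(α+β) = 38.3/76.2 = 0.5026.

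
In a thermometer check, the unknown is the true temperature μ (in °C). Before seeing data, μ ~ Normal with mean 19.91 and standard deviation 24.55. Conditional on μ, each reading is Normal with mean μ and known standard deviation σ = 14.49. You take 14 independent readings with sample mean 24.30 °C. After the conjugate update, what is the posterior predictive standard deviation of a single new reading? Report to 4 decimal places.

For Normal data with known variance σ², a Normal(μ₀, σ₀²) prior on μ is conjugate. Posterior precision = 1/σ₀² + n/σ²; posterior mean is the precision-weighted average of μ₀ and x̄.
σ₀² = 24.55² = 602.7025, σ² = 14.49² = 209.9601; σ² + n·σ₀² = 209.9601 + 14·602.7025 = 8647.7951.
Posterior precision = 1/σ₀² + n/σ² = 1/602.7025 + 14/209.9601 = (σ² + n·σ₀²)/(σ₀²σ²) = 8647.7951/(602.7025·209.9601); posterior variance σₙ² = σ₀²σ²/(σ² + n·σ₀²) = 602.7025·209.9601/8647.7951 = 14.633034.
Predictive variance for one new observation = σₙ² + σ² = 602.7025·209.9601/8647.7951 + 209.9601 = σ²·(σ₀² + 8647.7951)/8647.7951 = 209.9601·9250.4976/8647.7951 = 224.593134; SD = √(209.9601·9250.4976/8647.7951) = 14.9864.

14.9864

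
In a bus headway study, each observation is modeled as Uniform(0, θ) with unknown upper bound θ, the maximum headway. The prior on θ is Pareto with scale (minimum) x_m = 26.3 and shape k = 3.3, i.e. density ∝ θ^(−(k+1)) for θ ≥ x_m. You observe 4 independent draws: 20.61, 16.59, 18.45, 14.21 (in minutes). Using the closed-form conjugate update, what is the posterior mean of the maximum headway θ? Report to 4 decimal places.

A Pareto(scale x_m, shape k) prior on the upper bound θ of Uniform(0, θ) is conjugate: posterior is Pareto(max(x_m, max xᵢ), k + n).
Sample maximum = 20.61; prior scale x_m = 26.3 → posterior scale = max = 26.30.
Posterior shape = 3.3 + 4 = 7.3.
E[θ|data] = k·x_m/(k−1) = 7.3·26.30/6.3 = 30.4746.

30.4746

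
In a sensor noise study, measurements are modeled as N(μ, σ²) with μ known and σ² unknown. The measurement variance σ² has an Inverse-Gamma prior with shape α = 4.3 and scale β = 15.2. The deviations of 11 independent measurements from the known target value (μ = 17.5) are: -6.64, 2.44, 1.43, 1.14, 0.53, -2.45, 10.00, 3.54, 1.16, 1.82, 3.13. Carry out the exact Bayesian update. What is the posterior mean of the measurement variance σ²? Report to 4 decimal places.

With known mean μ and an Inverse-Gamma(α, β) prior on σ², the Normal likelihood is conjugate: posterior is Inv-Gamma(α + n/2, β + Σ(xᵢ−μ)²/2).
Σ(xᵢ−μ)² = (-6.64)² + (2.44)² + (1.43)² + (1.14)² + (0.53)² + (-2.45)² + (10.00)² + (3.54)² + (1.16)² + (1.82)² + (3.13)² = 186.6576.
Posterior: Inv-Gamma(4.3 + 11/2, 15.2 + 186.6576/2) = Inv-Gamma(9.80, 108.52880).
E[σ²|data] = β/(α−1) = 108.52880/8.80 = 12.3328.

12.3328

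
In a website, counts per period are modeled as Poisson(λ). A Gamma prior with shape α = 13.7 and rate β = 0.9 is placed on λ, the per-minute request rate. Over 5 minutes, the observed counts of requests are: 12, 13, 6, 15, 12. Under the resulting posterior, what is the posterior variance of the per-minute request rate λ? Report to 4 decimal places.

2.0598

With a Gamma(shape α, rate β) prior, the Poisson likelihood is conjugate: the posterior is Gamma(α + ΣXᵢ, β + n).
Sum of counts S = 58 over n = 5 minutes.
Posterior: Gamma(α+S, β+n) = Gamma(13.7+58, 0.9+5) = Gamma(71.7, 5.9).
Var = α/β² = 71.7/5.9² = 2.0598.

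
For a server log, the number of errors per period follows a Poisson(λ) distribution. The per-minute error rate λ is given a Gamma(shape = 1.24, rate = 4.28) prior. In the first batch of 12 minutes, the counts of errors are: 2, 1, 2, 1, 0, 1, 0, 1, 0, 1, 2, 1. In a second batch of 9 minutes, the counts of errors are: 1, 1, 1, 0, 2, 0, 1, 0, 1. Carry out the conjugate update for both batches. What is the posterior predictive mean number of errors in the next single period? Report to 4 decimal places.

0.8006

With a Gamma(shape α, rate β) prior, the Poisson likelihood is conjugate: the posterior is Gamma(α + ΣXᵢ, β + n).
Batch 1: sum of counts S = 12 over n = 12 minutes.
After batch 1: Gamma(α+S, β+n) = Gamma(1.24+12, 4.28+12) = Gamma(13.24, 16.28).
Batch 2: sum of counts S = 7 over n = 9 minutes.
After batch 2: Gamma(α+S, β+n) = Gamma(13.24+7, 16.28+9) = Gamma(20.24, 25.28).
The predictive distribution for one future period is NegBinom with mean α/β = 0.8006.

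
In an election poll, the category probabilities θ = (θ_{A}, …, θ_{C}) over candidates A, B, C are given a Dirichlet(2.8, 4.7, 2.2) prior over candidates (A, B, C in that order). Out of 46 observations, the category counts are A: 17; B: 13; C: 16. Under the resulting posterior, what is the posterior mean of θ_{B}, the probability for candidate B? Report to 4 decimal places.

0.3178

The Dirichlet prior is conjugate to the Multinomial likelihood: each posterior αⱼ = prior αⱼ + observed count nⱼ.
Posterior concentration: (19.8, 17.7, 18.2), total = 55.7.
E[θ_{B}|data] = α_{B}/Σα = 17.7/55.7 = 0.3178.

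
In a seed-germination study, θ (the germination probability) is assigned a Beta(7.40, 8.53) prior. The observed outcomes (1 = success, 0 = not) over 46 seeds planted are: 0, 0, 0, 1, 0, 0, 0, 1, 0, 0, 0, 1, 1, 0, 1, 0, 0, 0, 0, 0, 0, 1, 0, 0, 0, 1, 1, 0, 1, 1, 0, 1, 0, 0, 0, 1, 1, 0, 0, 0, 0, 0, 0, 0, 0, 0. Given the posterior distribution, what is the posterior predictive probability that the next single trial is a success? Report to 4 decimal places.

0.3294

The Beta prior is conjugate to a Binomial/Bernoulli likelihood; the update adds successes to α and failures to β.
Posterior: Beta(α+k, β+n−k) = Beta(7.40+13, 8.53+33) = Beta(20.40, 41.53).
For a single future Bernoulli trial, P(success | data) = α/(α+β) = 0.3294.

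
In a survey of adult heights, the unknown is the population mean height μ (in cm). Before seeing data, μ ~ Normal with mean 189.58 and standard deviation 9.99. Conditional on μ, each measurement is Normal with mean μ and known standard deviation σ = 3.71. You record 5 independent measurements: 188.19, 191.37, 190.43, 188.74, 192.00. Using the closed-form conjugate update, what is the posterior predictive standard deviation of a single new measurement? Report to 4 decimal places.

4.0550

For Normal data with known variance σ², a Normal(μ₀, σ₀²) prior on μ is conjugate. Posterior precision = 1/σ₀² + n/σ²; posterior mean is the precision-weighted average of μ₀ and x̄.
σ₀² = 9.99² = 99.8001, σ² = 3.71² = 13.7641; σ² + n·σ₀² = 13.7641 + 5·99.8001 = 512.7646.
Posterior precision = 1/σ₀² + n/σ² = 1/99.8001 + 5/13.7641 = (σ² + n·σ₀²)/(σ₀²σ²) = 512.7646/(99.8001·13.7641); posterior variance σₙ² = σ₀²σ²/(σ² + n·σ₀²) = 99.8001·13.7641/512.7646 = 2.678926.
Predictive variance for one new observation = σₙ² + σ² = 99.8001·13.7641/512.7646 + 13.7641 = σ²·(σ₀² + 512.7646)/512.7646 = 13.7641·612.5647/512.7646 = 16.443026; SD = √(13.7641·612.5647/512.7646) = 4.0550.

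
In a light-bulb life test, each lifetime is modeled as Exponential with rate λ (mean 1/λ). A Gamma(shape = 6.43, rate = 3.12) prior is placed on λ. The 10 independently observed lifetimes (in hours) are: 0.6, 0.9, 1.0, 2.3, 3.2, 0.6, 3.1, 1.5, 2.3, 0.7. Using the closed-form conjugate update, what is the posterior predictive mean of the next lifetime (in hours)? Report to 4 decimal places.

1.2521

With a Gamma(shape α, rate β) prior on the exponential rate λ, the posterior after n observations with total T = Σxᵢ is Gamma(α+n, β+T).
Sum of observations T = 16.2 hours; n = 10.
Posterior: Gamma(6.43+10, 3.12+16.2) = Gamma(16.43, 19.32).
The predictive distribution for the next observation is Lomax; its mean is β/(α−1) = 19.32/15.43 = 1.2521.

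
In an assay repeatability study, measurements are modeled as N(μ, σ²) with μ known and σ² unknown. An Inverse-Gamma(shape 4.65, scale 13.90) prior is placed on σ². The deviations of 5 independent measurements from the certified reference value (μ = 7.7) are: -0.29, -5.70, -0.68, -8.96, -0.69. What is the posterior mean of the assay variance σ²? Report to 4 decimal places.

With known mean μ and an Inverse-Gamma(α, β) prior on σ², the Normal likelihood is conjugate: posterior is Inv-Gamma(α + n/2, β + Σ(xᵢ−μ)²/2).
Σ(xᵢ−μ)² = (-0.29)² + (-5.70)² + (-0.68)² + (-8.96)² + (-0.69)² = 113.7942.
Posterior: Inv-Gamma(4.65 + 5/2, 13.90 + 113.7942/2) = Inv-Gamma(7.15, 70.79710).
E[σ²|data] = β/(α−1) = 70.79710/6.15 = 11.5117.

11.5117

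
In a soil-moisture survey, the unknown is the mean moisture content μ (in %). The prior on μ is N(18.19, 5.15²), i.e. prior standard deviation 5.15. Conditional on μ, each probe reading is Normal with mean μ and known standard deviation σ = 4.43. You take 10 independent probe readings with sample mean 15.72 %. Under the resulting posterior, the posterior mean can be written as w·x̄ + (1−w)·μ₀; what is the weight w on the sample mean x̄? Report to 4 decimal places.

For Normal data with known variance σ², a Normal(μ₀, σ₀²) prior on μ is conjugate. Posterior precision = 1/σ₀² + n/σ²; posterior mean is the precision-weighted average of μ₀ and x̄.
σ₀² = 5.15² = 26.5225, σ² = 4.43² = 19.6249. Prior precision 1/σ₀² = 1/26.5225; data precision n/σ² = 10/19.6249.
w = (n/σ²)/(1/σ₀² + n/σ²) = n·σ₀²/(σ² + n·σ₀²) = 10·26.5225/(19.6249 + 10·26.5225) = 265.225/284.8499 = 0.9311.

0.9311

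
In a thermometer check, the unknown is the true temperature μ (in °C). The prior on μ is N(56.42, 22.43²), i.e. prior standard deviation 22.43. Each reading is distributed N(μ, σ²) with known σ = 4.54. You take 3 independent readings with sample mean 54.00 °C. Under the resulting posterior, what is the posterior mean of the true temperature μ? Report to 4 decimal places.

54.0326

For Normal data with known variance σ², a Normal(μ₀, σ₀²) prior on μ is conjugate. Posterior precision = 1/σ₀² + n/σ²; posterior mean is the precision-weighted average of μ₀ and x̄.
n·x̄ = 3·54.00 = 162.
σ₀² = 22.43² = 503.1049, σ² = 4.54² = 20.6116; σ² + n·σ₀² = 20.6116 + 3·503.1049 = 1529.9263.
Posterior mean = (μ₀/σ₀² + n·x̄/σ²)/(1/σ₀² + n/σ²) = (σ²·μ₀ + σ₀²·n·x̄)/(σ² + n·σ₀²) = (20.6116·56.42 + 503.1049·162)/1529.9263 = 82665.900272/1529.9263 = 54.0326.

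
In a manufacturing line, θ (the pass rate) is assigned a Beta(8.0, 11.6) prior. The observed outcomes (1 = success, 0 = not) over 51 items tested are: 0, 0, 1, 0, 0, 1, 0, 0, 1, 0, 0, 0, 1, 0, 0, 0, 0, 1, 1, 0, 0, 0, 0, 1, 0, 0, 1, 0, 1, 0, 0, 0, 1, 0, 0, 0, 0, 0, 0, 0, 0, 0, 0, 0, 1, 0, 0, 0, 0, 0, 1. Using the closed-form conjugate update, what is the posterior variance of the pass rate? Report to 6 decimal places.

The Beta prior is conjugate to a Binomial/Bernoulli likelihood; the update adds successes to α and failures to β.
Posterior: Beta(α+k, β+n−k) = Beta(8.0+12, 11.6+39) = Beta(20.0, 50.6).
Var = αβ/((α+β)²(α+β+1)) = 20.0·50.6/(70.6²·71.6) = 0.002836.

0.002836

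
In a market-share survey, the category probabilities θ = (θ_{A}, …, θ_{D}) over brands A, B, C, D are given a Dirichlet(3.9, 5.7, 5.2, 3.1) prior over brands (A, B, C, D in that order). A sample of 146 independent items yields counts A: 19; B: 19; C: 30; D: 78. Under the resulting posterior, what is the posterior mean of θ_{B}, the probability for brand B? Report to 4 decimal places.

The Dirichlet prior is conjugate to the Multinomial likelihood: each posterior αⱼ = prior αⱼ + observed count nⱼ.
Posterior concentration: (22.9, 24.7, 35.2, 81.1), total = 163.9.
E[θ_{B}|data] = α_{B}/Σα = 24.7/163.9 = 0.1507.

0.1507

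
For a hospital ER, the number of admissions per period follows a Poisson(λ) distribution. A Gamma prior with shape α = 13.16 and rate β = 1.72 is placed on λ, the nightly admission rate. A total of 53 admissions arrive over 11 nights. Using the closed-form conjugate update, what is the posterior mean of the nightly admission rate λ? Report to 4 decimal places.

5.2013

With a Gamma(shape α, rate β) prior, the Poisson likelihood is conjugate: the posterior is Gamma(α + ΣXᵢ, β + n).
Posterior: Gamma(α+S, β+n) = Gamma(13.16+53, 1.72+11) = Gamma(66.16, 12.72).
Posterior mean = α/β = 66.16/12.72 = 5.2013.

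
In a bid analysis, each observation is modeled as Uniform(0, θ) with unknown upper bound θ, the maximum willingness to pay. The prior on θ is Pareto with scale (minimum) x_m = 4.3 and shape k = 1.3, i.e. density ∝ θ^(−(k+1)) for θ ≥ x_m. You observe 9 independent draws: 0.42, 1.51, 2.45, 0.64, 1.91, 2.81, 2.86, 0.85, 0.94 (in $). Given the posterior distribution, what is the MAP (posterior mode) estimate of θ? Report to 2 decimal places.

4.30

A Pareto(scale x_m, shape k) prior on the upper bound θ of Uniform(0, θ) is conjugate: posterior is Pareto(max(x_m, max xᵢ), k + n).
Sample maximum = 2.86; prior scale x_m = 4.3 → posterior scale = max = 4.30.
Posterior shape = 1.3 + 9 = 10.3.
The Pareto density is decreasing on [x_m, ∞), so the mode is x_m = 4.30.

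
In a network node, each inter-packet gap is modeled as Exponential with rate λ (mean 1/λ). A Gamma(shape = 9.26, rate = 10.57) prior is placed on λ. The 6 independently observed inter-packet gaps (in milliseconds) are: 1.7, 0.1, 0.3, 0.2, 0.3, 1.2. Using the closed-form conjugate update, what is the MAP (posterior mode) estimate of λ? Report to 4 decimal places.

0.9923

With a Gamma(shape α, rate β) prior on the exponential rate λ, the posterior after n observations with total T = Σxᵢ is Gamma(α+n, β+T).
Sum of observations T = 3.8 milliseconds; n = 6.
Posterior: Gamma(9.26+6, 10.57+3.8) = Gamma(15.26, 14.37).
Mode = (α−1)/β = 0.9923.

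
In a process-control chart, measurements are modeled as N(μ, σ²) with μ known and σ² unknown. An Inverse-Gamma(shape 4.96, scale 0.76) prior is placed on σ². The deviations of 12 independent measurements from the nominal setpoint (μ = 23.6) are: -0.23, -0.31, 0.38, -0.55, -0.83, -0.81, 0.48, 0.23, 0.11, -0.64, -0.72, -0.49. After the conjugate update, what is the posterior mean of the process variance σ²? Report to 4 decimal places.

0.2472

With known mean μ and an Inverse-Gamma(α, β) prior on σ², the Normal likelihood is conjugate: posterior is Inv-Gamma(α + n/2, β + Σ(xᵢ−μ)²/2).
Σ(xᵢ−μ)² = (-0.23)² + (-0.31)² + (0.38)² + (-0.55)² + (-0.83)² + (-0.81)² + (0.48)² + (0.23)² + (0.11)² + (-0.64)² + (-0.72)² + (-0.49)² = 3.4044.
Posterior: Inv-Gamma(4.96 + 12/2, 0.76 + 3.4044/2) = Inv-Gamma(10.96, 2.46220).
E[σ²|data] = β/(α−1) = 2.46220/9.96 = 0.2472.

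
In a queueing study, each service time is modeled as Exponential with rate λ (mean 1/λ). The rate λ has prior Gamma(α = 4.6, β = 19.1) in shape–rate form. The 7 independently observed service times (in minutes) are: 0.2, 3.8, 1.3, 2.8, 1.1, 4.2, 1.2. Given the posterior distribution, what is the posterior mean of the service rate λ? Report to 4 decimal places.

0.3442

With a Gamma(shape α, rate β) prior on the exponential rate λ, the posterior after n observations with total T = Σxᵢ is Gamma(α+n, β+T).
Sum of observations T = 14.6 minutes; n = 7.
Posterior: Gamma(4.6+7, 19.1+14.6) = Gamma(11.6, 33.7).
Posterior mean of λ = α/β = 11.6/33.7 = 0.3442.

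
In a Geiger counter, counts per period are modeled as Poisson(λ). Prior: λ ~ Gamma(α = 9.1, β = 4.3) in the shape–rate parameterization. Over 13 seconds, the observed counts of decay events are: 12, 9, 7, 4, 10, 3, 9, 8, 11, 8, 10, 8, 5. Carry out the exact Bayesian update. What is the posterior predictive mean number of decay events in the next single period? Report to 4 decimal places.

With a Gamma(shape α, rate β) prior, the Poisson likelihood is conjugate: the posterior is Gamma(α + ΣXᵢ, β + n).
Sum of counts S = 104 over n = 13 seconds.
Posterior: Gamma(α+S, β+n) = Gamma(9.1+104, 4.3+13) = Gamma(113.1, 17.3).
The predictive distribution for one future period is NegBinom with mean α/β = 6.5376.

6.5376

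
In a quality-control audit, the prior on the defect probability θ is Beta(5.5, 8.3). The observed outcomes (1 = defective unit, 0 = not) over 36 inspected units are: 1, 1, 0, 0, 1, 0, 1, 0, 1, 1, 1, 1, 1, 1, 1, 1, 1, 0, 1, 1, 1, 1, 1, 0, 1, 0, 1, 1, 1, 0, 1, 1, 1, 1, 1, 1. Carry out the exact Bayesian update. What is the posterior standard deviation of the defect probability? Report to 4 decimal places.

The Beta prior is conjugate to a Binomial/Bernoulli likelihood; the update adds successes to α and failures to β.
Posterior: Beta(α+k, β+n−k) = Beta(5.5+28, 8.3+8) = Beta(33.5, 16.3).
Var = αβ/((α+β)²(α+β+1)) = 33.5·16.3/(49.8²·50.8) = 0.00433421; SD = √0.00433421 = 0.0658.

0.0658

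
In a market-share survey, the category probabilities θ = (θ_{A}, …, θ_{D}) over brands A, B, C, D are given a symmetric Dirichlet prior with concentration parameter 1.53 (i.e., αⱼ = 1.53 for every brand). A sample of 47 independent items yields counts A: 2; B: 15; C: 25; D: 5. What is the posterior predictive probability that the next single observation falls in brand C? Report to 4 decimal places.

The Dirichlet prior is conjugate to the Multinomial likelihood: each posterior αⱼ = prior αⱼ + observed count nⱼ.
Posterior concentration: (3.53, 16.53, 26.53, 6.53), total = 53.12.
P(next = C | data) = α_{C}/Σα = 0.4994.

0.4994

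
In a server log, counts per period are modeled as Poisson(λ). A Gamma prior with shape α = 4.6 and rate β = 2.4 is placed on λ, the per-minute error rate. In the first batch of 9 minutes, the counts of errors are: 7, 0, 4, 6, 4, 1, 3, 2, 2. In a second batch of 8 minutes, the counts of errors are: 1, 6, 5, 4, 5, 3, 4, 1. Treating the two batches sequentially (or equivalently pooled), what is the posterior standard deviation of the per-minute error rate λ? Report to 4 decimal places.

With a Gamma(shape α, rate β) prior, the Poisson likelihood is conjugate: the posterior is Gamma(α + ΣXᵢ, β + n).
Batch 1: sum of counts S = 29 over n = 9 minutes.
After batch 1: Gamma(α+S, β+n) = Gamma(4.6+29, 2.4+9) = Gamma(33.6, 11.4).
Batch 2: sum of counts S = 29 over n = 8 minutes.
After batch 2: Gamma(α+S, β+n) = Gamma(33.6+29, 11.4+8) = Gamma(62.6, 19.4).
SD = √α/β = √62.6/19.4 = 0.4078.

0.4078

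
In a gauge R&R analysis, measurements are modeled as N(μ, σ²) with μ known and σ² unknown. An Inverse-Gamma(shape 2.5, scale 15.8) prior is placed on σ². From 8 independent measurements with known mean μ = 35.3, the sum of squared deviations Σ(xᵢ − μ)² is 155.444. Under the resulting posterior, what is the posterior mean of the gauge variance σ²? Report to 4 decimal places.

17.0040

With known mean μ and an Inverse-Gamma(α, β) prior on σ², the Normal likelihood is conjugate: posterior is Inv-Gamma(α + n/2, β + Σ(xᵢ−μ)²/2).
Posterior: Inv-Gamma(2.5 + 8/2, 15.8 + 155.444/2) = Inv-Gamma(6.50, 93.5220).
E[σ²|data] = β/(α−1) = 93.5220/5.50 = 17.0040.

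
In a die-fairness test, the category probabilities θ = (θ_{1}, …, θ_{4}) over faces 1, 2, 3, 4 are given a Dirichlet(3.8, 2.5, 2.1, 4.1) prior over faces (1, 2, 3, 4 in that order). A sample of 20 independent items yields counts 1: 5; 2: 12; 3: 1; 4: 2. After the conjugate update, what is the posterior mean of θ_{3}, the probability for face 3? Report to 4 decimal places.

0.0954

The Dirichlet prior is conjugate to the Multinomial likelihood: each posterior αⱼ = prior αⱼ + observed count nⱼ.
Posterior concentration: (8.8, 14.5, 3.1, 6.1), total = 32.5.
E[θ_{3}|data] = α_{3}/Σα = 3.1/32.5 = 0.0954.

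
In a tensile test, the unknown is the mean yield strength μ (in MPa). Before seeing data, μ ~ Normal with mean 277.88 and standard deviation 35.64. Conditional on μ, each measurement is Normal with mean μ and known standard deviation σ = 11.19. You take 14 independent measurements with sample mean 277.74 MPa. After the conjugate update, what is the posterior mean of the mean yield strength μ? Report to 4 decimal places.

277.7410

For Normal data with known variance σ², a Normal(μ₀, σ₀²) prior on μ is conjugate. Posterior precision = 1/σ₀² + n/σ²; posterior mean is the precision-weighted average of μ₀ and x̄.
n·x̄ = 14·277.74 = 3888.36.
σ₀² = 35.64² = 1270.2096, σ² = 11.19² = 125.2161; σ² + n·σ₀² = 125.2161 + 14·1270.2096 = 17908.1505.
Posterior mean = (μ₀/σ₀² + n·x̄/σ²)/(1/σ₀² + n/σ²) = (σ²·μ₀ + σ₀²·n·x̄)/(σ² + n·σ₀²) = (125.2161·277.88 + 1270.2096·3888.36)/17908.1505 = 4973827.250124/17908.1505 = 277.7410.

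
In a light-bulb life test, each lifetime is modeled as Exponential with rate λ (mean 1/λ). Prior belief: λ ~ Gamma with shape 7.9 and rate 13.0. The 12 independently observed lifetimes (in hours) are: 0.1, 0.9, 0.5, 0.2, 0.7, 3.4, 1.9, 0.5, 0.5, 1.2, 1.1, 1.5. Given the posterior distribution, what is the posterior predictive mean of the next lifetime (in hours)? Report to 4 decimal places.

1.3492

With a Gamma(shape α, rate β) prior on the exponential rate λ, the posterior after n observations with total T = Σxᵢ is Gamma(α+n, β+T).
Sum of observations T = 12.5 hours; n = 12.
Posterior: Gamma(7.9+12, 13.0+12.5) = Gamma(19.9, 25.5).
The predictive distribution for the next observation is Lomax; its mean is β/(α−1) = 25.5/18.9 = 1.3492.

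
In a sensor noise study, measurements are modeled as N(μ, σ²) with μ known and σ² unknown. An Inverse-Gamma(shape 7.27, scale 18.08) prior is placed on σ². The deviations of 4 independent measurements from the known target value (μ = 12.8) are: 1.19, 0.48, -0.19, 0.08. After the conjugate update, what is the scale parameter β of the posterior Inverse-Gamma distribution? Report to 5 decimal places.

With known mean μ and an Inverse-Gamma(α, β) prior on σ², the Normal likelihood is conjugate: posterior is Inv-Gamma(α + n/2, β + Σ(xᵢ−μ)²/2).
Σ(xᵢ−μ)² = (1.19)² + (0.48)² + (-0.19)² + (0.08)² = 1.6890.
Posterior: Inv-Gamma(7.27 + 4/2, 18.08 + 1.6890/2) = Inv-Gamma(9.27, 18.92450).
Posterior β = 18.92450.

18.92450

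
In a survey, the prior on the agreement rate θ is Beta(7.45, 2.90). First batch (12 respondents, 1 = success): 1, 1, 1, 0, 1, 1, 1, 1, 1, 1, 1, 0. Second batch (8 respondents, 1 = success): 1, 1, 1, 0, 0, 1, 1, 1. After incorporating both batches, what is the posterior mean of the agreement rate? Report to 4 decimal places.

0.7727

The Beta prior is conjugate to a Binomial/Bernoulli likelihood; the update adds successes to α and failures to β.
After batch 1: Beta(7.45+10, 2.90+2) = Beta(17.45, 4.90).
After batch 2: Beta(17.45+6, 4.90+2) = Beta(23.45, 6.90).
Posterior mean = α/(α+β) = 23.45/30.35 = 0.7727.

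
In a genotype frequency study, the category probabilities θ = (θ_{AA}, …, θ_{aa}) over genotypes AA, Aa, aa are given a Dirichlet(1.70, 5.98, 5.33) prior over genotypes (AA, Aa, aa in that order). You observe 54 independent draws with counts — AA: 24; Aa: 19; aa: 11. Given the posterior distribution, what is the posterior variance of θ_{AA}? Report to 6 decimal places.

The Dirichlet prior is conjugate to the Multinomial likelihood: each posterior αⱼ = prior αⱼ + observed count nⱼ.
Posterior concentration: (25.70, 24.98, 16.33), total = 67.01.
Var[θ_j] = α_j(Σα−α_j)/((Σα)²(Σα+1)) = 25.70·41.31/(67.01²·68.01) = 0.003476.

0.003476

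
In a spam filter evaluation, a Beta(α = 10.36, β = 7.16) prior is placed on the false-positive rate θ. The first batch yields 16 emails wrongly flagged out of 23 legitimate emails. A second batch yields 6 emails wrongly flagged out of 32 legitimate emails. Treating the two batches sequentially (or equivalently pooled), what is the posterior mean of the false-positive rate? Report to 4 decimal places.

The Beta prior is conjugate to a Binomial/Bernoulli likelihood; the update adds successes to α and failures to β.
After batch 1: Beta(10.36+16, 7.16+7) = Beta(26.36, 14.16).
After batch 2: Beta(26.36+6, 14.16+26) = Beta(32.36, 40.16).
Posterior mean = α/(α+β) = 32.36/72.52 = 0.4462.

0.4462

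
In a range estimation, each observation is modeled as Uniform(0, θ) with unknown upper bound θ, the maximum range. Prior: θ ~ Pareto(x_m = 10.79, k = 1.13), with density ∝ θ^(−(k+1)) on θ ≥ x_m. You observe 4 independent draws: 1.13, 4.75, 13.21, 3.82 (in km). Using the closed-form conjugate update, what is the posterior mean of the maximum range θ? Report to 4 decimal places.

16.4085

A Pareto(scale x_m, shape k) prior on the upper bound θ of Uniform(0, θ) is conjugate: posterior is Pareto(max(x_m, max xᵢ), k + n).
Sample maximum = 13.21; prior scale x_m = 10.79 → posterior scale = max = 13.21.
Posterior shape = 1.13 + 4 = 5.13.
E[θ|data] = k·x_m/(k−1) = 5.13·13.21/4.13 = 16.4085.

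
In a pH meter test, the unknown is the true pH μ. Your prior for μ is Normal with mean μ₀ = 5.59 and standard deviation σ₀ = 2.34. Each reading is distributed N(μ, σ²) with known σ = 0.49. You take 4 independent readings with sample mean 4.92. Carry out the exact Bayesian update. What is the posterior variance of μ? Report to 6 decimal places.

0.059374

For Normal data with known variance σ², a Normal(μ₀, σ₀²) prior on μ is conjugate. Posterior precision = 1/σ₀² + n/σ²; posterior mean is the precision-weighted average of μ₀ and x̄.
σ₀² = 2.34² = 5.4756, σ² = 0.49² = 0.2401; σ² + n·σ₀² = 0.2401 + 4·5.4756 = 22.1425.
Posterior precision = 1/σ₀² + n/σ² = 1/5.4756 + 4/0.2401 = (σ² + n·σ₀²)/(σ₀²σ²) = 22.1425/(5.4756·0.2401); posterior variance σₙ² = σ₀²σ²/(σ² + n·σ₀²) = 5.4756·0.2401/22.1425 = 0.059374.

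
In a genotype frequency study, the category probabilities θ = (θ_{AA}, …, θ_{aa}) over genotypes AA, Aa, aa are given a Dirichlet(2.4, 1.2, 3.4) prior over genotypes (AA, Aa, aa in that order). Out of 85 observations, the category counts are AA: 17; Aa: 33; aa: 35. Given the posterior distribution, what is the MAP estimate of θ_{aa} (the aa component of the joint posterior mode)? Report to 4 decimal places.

0.4202

The Dirichlet prior is conjugate to the Multinomial likelihood: each posterior αⱼ = prior αⱼ + observed count nⱼ.
Posterior concentration: (19.4, 34.2, 38.4), total = 92.0.
Joint mode component: (α_{aa}−1)/(Σα−K) = 37.4/89.0 = 0.4202.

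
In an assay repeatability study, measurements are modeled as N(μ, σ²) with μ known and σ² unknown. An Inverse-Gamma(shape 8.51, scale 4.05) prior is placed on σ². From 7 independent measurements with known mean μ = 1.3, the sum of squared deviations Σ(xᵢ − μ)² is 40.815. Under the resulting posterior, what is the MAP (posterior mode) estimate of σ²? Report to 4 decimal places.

With known mean μ and an Inverse-Gamma(α, β) prior on σ², the Normal likelihood is conjugate: posterior is Inv-Gamma(α + n/2, β + Σ(xᵢ−μ)²/2).
Posterior: Inv-Gamma(8.51 + 7/2, 4.05 + 40.815/2) = Inv-Gamma(12.01, 24.4575).
Mode = β/(α+1) = 24.4575/13.01 = 1.8799.

1.8799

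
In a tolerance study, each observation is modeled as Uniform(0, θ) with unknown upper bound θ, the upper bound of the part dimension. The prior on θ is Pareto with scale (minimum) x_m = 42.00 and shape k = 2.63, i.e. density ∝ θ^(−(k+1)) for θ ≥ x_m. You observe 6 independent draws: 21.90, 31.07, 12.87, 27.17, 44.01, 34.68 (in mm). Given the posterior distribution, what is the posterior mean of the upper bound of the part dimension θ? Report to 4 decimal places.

49.7780

A Pareto(scale x_m, shape k) prior on the upper bound θ of Uniform(0, θ) is conjugate: posterior is Pareto(max(x_m, max xᵢ), k + n).
Sample maximum = 44.01; prior scale x_m = 42.00 → posterior scale = max = 44.01.
Posterior shape = 2.63 + 6 = 8.63.
E[θ|data] = k·x_m/(k−1) = 8.63·44.01/7.63 = 49.7780.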